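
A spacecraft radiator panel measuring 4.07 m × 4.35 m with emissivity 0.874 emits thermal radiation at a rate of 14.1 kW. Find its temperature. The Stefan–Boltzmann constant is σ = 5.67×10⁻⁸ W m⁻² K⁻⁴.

T ≈ 356 K

A = 4.07 × 4.35 = 17.7 m².
From P = εσAT⁴, T = (P / εσA)^(1/4) = (14100 / (0.874 × 5.67×10⁻⁸ × 17.7))^(1/4).
T = (1.61×10^10)^(1/4) = 356 K.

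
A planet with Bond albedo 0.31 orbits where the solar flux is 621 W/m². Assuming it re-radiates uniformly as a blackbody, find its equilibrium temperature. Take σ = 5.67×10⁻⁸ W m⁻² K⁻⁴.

T ≈ 208 K

Power absorbed = (1−a)S·πR²; power emitted = 4πR²σT⁴. Equating and cancelling πR²:
T = ((1−a)S / 4σ)^(1/4) = (428 / (4 × 5.67×10⁻⁸))^(1/4) = (1.89×10^9)^(1/4).
T = 208 K.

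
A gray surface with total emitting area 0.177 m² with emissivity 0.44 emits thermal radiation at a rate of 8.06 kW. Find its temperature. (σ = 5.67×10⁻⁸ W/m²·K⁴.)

From P = εσAT⁴, T = (P / εσA)^(1/4) = (8060 / (0.44 × 5.67×10⁻⁸ × 0.177))^(1/4).
T = (1.83×10^12)^(1/4) = 1160 K.

T ≈ 1160 K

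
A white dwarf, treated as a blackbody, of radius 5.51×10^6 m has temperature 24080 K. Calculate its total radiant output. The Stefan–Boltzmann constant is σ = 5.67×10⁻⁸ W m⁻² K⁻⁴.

A = 4πr² = 4π × (5.51×10^6)² = 3.82×10^14 m².
P = σAT⁴ = 5.67×10⁻⁸ × 3.82×10^14 × (24080)⁴ = 5.67×10⁻⁸ × 3.82×10^14 × 3.36×10^17.
P = 7.27×10^24 W.

P ≈ 7.27×10^24 W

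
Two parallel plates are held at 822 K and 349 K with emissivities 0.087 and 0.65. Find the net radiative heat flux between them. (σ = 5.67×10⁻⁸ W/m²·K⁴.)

For two large parallel gray plates, q = σ(T₁⁴ − T₂⁴) / (1/ε₁ + 1/ε₂ − 1).
1/ε₁ + 1/ε₂ − 1 = 1/0.087 + 1/0.65 − 1 = 12.03.
T₁⁴ − T₂⁴ = 4.57×10^11 − 1.48×10^10 = 4.42×10^11 K⁴.
q = 5.67×10⁻⁸ × 4.42×10^11 / 12.03 = 2080 W/m².

q ≈ 2080 W/m²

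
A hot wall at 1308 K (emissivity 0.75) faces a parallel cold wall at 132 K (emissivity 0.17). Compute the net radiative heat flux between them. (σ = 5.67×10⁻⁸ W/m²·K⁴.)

For two large parallel gray plates, q = σ(T₁⁴ − T₂⁴) / (1/ε₁ + 1/ε₂ − 1).
1/ε₁ + 1/ε₂ − 1 = 1/0.75 + 1/0.17 − 1 = 6.216.
T₁⁴ − T₂⁴ = 2.93×10^12 − 3.04×10^8 = 2.93×10^12 K⁴.
q = 5.67×10⁻⁸ × 2.93×10^12 / 6.216 = 26700 W/m².

q ≈ 26700 W/m²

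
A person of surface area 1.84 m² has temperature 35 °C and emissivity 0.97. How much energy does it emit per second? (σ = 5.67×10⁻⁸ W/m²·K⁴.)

35 °C = 308 K.
P = εσAT⁴ = 0.97 × 5.67×10⁻⁸ × 1.84 × (308)⁴ = 0.97 × 5.67×10⁻⁸ × 1.84 × 9.00×10^9.
P = 911 W.

P ≈ 911 W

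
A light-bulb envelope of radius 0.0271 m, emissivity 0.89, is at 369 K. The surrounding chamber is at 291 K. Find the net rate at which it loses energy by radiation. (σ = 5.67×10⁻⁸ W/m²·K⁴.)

A = 4πr² = 4π × (0.0271)² = 9.23×10^-3 m².
Q = εσA(T⁴ − T_s⁴). T⁴ − T_s⁴ = (369)⁴ − (291)⁴ = 1.85×10^10 − 7.17×10^9 = 1.14×10^10 K⁴.
Q = 0.89 × 5.67×10⁻⁸ × 9.23×10^-3 × 1.14×10^10 = 5.29 W.

Q ≈ 5.29 W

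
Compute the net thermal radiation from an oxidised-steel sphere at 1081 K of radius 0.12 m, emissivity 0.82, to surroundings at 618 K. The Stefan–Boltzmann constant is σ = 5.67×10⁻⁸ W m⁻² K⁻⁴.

A = 4πr² = 4π × (0.12)² = 0.181 m².
Q = εσA(T⁴ − T_s⁴). T⁴ − T_s⁴ = (1081)⁴ − (618)⁴ = 1.37×10^12 − 1.46×10^11 = 1.22×10^12 K⁴.
Q = 0.82 × 5.67×10⁻⁸ × 0.181 × 1.22×10^12 = 10300 W.

Q ≈ 10300 W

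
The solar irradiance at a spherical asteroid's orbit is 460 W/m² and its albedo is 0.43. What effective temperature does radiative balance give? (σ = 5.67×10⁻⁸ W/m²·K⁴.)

T ≈ 184 K

Power absorbed = (1−a)S·πR²; power emitted = 4πR²σT⁴. Equating and cancelling πR²:
T = ((1−a)S / 4σ)^(1/4) = (262 / (4 × 5.67×10⁻⁸))^(1/4) = (1.16×10^9)^(1/4).
T = 184 K.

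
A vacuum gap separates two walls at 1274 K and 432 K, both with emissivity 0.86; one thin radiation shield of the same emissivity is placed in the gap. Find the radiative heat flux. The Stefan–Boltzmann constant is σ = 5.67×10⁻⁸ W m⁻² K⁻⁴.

Each of the 2 gaps contributes resistance (2/ε − 1) = 2/0.86 − 1 = 1.326; total = 2.651.
q = σ(T₁⁴ − T₂⁴) / 2.651 = 5.67×10⁻⁸ × 2.60×10^12 / 2.651 = 55600 W/m².

q ≈ 55600 W/m²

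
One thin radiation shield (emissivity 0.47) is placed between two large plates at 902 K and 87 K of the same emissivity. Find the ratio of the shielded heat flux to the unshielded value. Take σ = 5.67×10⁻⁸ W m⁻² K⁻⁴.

With N identical shields there are N+1 = 2 gaps in series, each with the same radiative resistance, so the flux falls to 1/(N+1) of its unshielded value.

ratio ≈ 0.500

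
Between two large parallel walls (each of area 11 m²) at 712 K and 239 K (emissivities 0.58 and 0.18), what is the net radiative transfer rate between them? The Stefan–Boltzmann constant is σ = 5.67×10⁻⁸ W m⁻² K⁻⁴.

Q ≈ 25200 W

For two large parallel gray plates, q = σ(T₁⁴ − T₂⁴) / (1/ε₁ + 1/ε₂ − 1).
1/ε₁ + 1/ε₂ − 1 = 1/0.58 + 1/0.18 − 1 = 6.280.
T₁⁴ − T₂⁴ = 2.57×10^11 − 3.26×10^9 = 2.54×10^11 K⁴.
q = 5.67×10⁻⁸ × 2.54×10^11 / 6.280 = 2290 W/m².
Q = q·A = 2290 × 11 = 25200 W.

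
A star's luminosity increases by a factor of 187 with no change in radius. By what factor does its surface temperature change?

factor ≈ 3.70

P ∝ T⁴ ⇒ T ∝ P^(1/4), so T scales by (187)^(1/4) = 3.70.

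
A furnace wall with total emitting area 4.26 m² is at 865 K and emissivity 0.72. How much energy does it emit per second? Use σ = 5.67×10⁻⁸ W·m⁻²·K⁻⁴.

P = εσAT⁴ = 0.72 × 5.67×10⁻⁸ × 4.26 × (865)⁴ = 0.72 × 5.67×10⁻⁸ × 4.26 × 5.60×10^11.
P = 97400 W.

P ≈ 97400 W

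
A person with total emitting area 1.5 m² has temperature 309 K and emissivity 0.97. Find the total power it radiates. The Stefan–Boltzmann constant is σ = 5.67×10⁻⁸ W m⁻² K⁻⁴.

P ≈ 752 W

Stefan–Boltzmann: P = εσAT⁴ = 0.97 × 5.67×10⁻⁸ × 1.50 × (309)⁴ = 0.97 × 5.67×10⁻⁸ × 1.50 × 9.12×10^9.
P = 752 W.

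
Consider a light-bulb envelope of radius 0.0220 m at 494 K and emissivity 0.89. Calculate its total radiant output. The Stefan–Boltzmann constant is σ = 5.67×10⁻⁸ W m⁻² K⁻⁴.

A = 4πr² = 4π × (0.0220)² = 6.08×10^-3 m².
P = εσAT⁴ = 0.89 × 5.67×10⁻⁸ × 6.08×10^-3 × (494)⁴ = 0.89 × 5.67×10⁻⁸ × 6.08×10^-3 × 5.96×10^10.
P = 18.3 W.

P ≈ 18.3 W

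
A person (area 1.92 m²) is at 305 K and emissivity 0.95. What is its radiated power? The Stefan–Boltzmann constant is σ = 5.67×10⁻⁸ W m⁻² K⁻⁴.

P = εσAT⁴ = 0.95 × 5.67×10⁻⁸ × 1.92 × (305)⁴ = 0.95 × 5.67×10⁻⁸ × 1.92 × 8.65×10^9.
P = 895 W.

P ≈ 895 W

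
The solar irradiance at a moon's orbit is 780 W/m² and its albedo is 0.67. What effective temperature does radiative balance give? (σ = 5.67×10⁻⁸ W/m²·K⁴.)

Power absorbed = (1−a)S·πR²; power emitted = 4πR²σT⁴. Equating and cancelling πR²:
T = ((1−a)S / 4σ)^(1/4) = (257 / (4 × 5.67×10⁻⁸))^(1/4) = (1.13×10^9)^(1/4).
T = 184 K.

T ≈ 184 K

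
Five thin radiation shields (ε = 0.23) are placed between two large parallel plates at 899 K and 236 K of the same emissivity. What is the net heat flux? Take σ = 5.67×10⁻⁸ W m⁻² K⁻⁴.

q ≈ 798 W/m²

Each of the 6 gaps contributes resistance (2/ε − 1) = 2/0.23 − 1 = 7.696; total = 46.17.
q = σ(T₁⁴ − T₂⁴) / 46.17 = 5.67×10⁻⁸ × 6.50×10^11 / 46.17 = 798 W/m².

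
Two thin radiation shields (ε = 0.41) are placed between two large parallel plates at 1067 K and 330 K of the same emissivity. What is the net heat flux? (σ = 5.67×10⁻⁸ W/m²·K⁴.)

Each of the 3 gaps contributes resistance (2/ε − 1) = 2/0.41 − 1 = 3.878; total = 11.63.
q = σ(T₁⁴ − T₂⁴) / 11.63 = 5.67×10⁻⁸ × 1.28×10^12 / 11.63 = 6260 W/m².

q ≈ 6260 W/m²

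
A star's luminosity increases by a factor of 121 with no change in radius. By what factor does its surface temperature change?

P ∝ T⁴ ⇒ T ∝ P^(1/4), so T scales by (121)^(1/4) = 3.32.

factor ≈ 3.32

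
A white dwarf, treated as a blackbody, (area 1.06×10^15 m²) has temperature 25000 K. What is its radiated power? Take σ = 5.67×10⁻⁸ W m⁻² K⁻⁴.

P = σAT⁴ = 5.67×10⁻⁸ × 1.06×10^15 × (25000)⁴ = 5.67×10⁻⁸ × 1.06×10^15 × 3.91×10^17.
P = 2.35×10^25 W.

P ≈ 2.35×10^25 W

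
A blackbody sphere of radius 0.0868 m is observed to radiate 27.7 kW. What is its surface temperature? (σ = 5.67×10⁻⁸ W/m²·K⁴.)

A = 4πr² = 4π × (0.0868)² = 0.0947 m².
From P = σAT⁴, T = (P / σA)^(1/4) = (27700 / (5.67×10⁻⁸ × 0.0947))^(1/4).
T = (5.16×10^12)^(1/4) = 1510 K.

T ≈ 1510 K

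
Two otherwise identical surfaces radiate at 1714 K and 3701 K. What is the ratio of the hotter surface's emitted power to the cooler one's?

ratio ≈ 21.7

P ∝ T⁴, so the ratio is (3701/1714)⁴ = (2.159)⁴ = 21.7.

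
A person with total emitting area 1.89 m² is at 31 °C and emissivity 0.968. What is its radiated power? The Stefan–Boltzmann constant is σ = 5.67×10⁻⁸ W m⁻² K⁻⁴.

P ≈ 886 W

31 °C = 304 K.
Stefan–Boltzmann: P = εσAT⁴ = 0.968 × 5.67×10⁻⁸ × 1.89 × (304)⁴ = 0.968 × 5.67×10⁻⁸ × 1.89 × 8.54×10^9.
P = 886 W.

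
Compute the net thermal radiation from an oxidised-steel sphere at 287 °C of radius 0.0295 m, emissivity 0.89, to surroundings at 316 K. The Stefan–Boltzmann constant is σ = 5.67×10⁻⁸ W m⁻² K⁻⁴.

A = 4πr² = 4π × (0.0295)² = 0.0109 m².
Convert: 287 °C = 560 K.
Q = εσA(T⁴ − T_s⁴). T⁴ − T_s⁴ = (560)⁴ − (316)⁴ = 9.83×10^10 − 9.97×10^9 = 8.84×10^10 K⁴.
Q = 0.89 × 5.67×10⁻⁸ × 0.0109 × 8.84×10^10 = 48.8 W.

Q ≈ 48.8 W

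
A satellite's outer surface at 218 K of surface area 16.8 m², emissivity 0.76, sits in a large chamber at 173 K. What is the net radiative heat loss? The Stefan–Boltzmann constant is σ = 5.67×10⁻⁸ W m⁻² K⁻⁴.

Q ≈ 987 W

Q = εσA(T⁴ − T_s⁴). T⁴ − T_s⁴ = (218)⁴ − (173)⁴ = 2.26×10^9 − 8.96×10^8 = 1.36×10^9 K⁴.
Q = 0.76 × 5.67×10⁻⁸ × 16.8 × 1.36×10^9 = 987 W.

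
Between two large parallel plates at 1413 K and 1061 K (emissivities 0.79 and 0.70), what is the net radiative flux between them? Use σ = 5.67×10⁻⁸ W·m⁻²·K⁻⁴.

q ≈ 91000 W/m²

For two large parallel gray plates, q = σ(T₁⁴ − T₂⁴) / (1/ε₁ + 1/ε₂ − 1).
1/ε₁ + 1/ε₂ − 1 = 1/0.79 + 1/0.70 − 1 = 1.694.
T₁⁴ − T₂⁴ = 3.99×10^12 − 1.27×10^12 = 2.72×10^12 K⁴.
q = 5.67×10⁻⁸ × 2.72×10^12 / 1.694 = 91000 W/m².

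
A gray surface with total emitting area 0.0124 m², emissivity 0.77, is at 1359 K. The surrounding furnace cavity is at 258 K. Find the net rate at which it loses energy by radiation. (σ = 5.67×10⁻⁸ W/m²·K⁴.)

Q = εσA(T⁴ − T_s⁴). T⁴ − T_s⁴ = (1359)⁴ − (258)⁴ = 3.41×10^12 − 4.43×10^9 = 3.41×10^12 K⁴.
Q = 0.77 × 5.67×10⁻⁸ × 0.0124 × 3.41×10^12 = 1840 W.

Q ≈ 1840 W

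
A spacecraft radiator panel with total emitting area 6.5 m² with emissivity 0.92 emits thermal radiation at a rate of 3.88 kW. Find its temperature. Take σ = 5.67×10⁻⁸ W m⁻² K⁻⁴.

From P = εσAT⁴, T = (P / εσA)^(1/4) = (3880 / (0.92 × 5.67×10⁻⁸ × 6.50))^(1/4).
T = (1.14×10^10)^(1/4) = 327 K.

T ≈ 327 K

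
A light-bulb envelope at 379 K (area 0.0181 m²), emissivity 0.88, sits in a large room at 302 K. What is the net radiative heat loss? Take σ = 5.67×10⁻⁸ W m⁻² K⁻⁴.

Q ≈ 11.1 W

Q = εσA(T⁴ − T_s⁴). T⁴ − T_s⁴ = (379)⁴ − (302)⁴ = 2.06×10^10 − 8.32×10^9 = 1.23×10^10 K⁴.
Q = 0.88 × 5.67×10⁻⁸ × 0.0181 × 1.23×10^10 = 11.1 W.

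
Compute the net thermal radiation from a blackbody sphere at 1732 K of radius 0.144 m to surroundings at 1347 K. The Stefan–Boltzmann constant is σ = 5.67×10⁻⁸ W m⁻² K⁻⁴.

A = 4πr² = 4π × (0.144)² = 0.261 m².
Q = σA(T⁴ − T_s⁴). T⁴ − T_s⁴ = (1732)⁴ − (1347)⁴ = 9.00×10^12 − 3.29×10^12 = 5.71×10^12 K⁴.
Q = 5.67×10⁻⁸ × 0.261 × 5.71×10^12 = 84300 W.

Q ≈ 84300 W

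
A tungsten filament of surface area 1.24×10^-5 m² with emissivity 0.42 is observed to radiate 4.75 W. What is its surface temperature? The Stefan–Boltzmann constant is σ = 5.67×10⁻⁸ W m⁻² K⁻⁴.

From P = εσAT⁴, T = (P / εσA)^(1/4) = (4.75 / (0.42 × 5.67×10⁻⁸ × 1.24×10^-5))^(1/4).
T = (1.61×10^13)^(1/4) = 2000 K.

T ≈ 2000 K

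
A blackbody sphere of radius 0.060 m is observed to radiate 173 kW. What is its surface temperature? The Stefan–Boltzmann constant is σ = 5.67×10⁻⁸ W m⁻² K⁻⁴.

A = 4πr² = 4π × (0.060)² = 0.0452 m².
From P = σAT⁴, T = (P / σA)^(1/4) = (1.73×10^5 / (5.67×10⁻⁸ × 0.0452))^(1/4).
T = (6.74×10^13)^(1/4) = 2870 K.

T ≈ 2870 K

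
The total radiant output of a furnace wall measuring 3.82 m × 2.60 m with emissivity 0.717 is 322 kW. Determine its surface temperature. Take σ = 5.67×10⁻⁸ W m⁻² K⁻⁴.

A = 3.82 × 2.60 = 9.93 m².
From P = εσAT⁴, T = (P / εσA)^(1/4) = (3.22×10^5 / (0.717 × 5.67×10⁻⁸ × 9.93))^(1/4).
T = (7.97×10^11)^(1/4) = 945 K.

T ≈ 945 K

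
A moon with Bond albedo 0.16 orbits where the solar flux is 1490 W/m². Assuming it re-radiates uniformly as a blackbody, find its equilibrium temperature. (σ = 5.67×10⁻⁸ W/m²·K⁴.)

Power absorbed = (1−a)S·πR²; power emitted = 4πR²σT⁴. Equating and cancelling πR²:
T = ((1−a)S / 4σ)^(1/4) = (1250 / (4 × 5.67×10⁻⁸))^(1/4) = (5.52×10^9)^(1/4).
T = 273 K.

T ≈ 273 K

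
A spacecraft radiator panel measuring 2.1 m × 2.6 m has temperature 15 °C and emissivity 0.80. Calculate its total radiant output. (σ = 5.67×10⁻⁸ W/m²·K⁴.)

P ≈ 1700 W

A = 2.1 × 2.6 = 5.46 m².
15 °C = 288 K.
P = εσAT⁴ = 0.80 × 5.67×10⁻⁸ × 5.46 × (288)⁴ = 0.80 × 5.67×10⁻⁸ × 5.46 × 6.88×10^9.
P = 1700 W.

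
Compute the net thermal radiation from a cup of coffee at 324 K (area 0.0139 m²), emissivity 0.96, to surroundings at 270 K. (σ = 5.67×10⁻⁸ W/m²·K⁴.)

Q ≈ 4.32 W

Q = εσA(T⁴ − T_s⁴). T⁴ − T_s⁴ = (324)⁴ − (270)⁴ = 1.10×10^10 − 5.31×10^9 = 5.71×10^9 K⁴.
Q = 0.96 × 5.67×10⁻⁸ × 0.0139 × 5.71×10^9 = 4.32 W.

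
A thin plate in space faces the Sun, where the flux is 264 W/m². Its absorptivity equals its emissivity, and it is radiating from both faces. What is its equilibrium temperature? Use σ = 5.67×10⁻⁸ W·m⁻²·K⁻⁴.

Absorbed flux αS = emitted flux 2εσT⁴ per unit area; with α = ε this gives T = (S/2σ)^(1/4).
T = (264 / (2 × 5.67×10⁻⁸))^(1/4) = (2.33×10^9)^(1/4).
T = 220 K.

T ≈ 220 K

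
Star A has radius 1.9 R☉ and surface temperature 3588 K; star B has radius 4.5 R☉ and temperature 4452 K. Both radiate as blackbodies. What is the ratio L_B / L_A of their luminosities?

L = 4πR²σT⁴ ∝ R²T⁴, so L_B/L_A = (4.5/1.9)² × (4452/3588)⁴ = 5.61 × 2.37 = 13.3.

L_B/L_A ≈ 13.3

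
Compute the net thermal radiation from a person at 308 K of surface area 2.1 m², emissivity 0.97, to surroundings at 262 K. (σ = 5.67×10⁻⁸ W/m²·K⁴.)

Q ≈ 495 W

Q = εσA(T⁴ − T_s⁴). T⁴ − T_s⁴ = (308)⁴ − (262)⁴ = 9.00×10^9 − 4.71×10^9 = 4.29×10^9 K⁴.
Q = 0.97 × 5.67×10⁻⁸ × 2.10 × 4.29×10^9 = 495 W.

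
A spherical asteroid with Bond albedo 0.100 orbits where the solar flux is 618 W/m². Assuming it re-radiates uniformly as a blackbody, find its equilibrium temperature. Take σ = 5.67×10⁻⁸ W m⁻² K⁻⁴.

T ≈ 223 K

Power absorbed = (1−a)S·πR²; power emitted = 4πR²σT⁴. Equating and cancelling πR²:
T = ((1−a)S / 4σ)^(1/4) = (556 / (4 × 5.67×10⁻⁸))^(1/4) = (2.45×10^9)^(1/4).
T = 223 K.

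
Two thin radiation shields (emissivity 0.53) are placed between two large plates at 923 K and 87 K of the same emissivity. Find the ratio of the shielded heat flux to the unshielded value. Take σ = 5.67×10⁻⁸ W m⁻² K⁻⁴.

ratio ≈ 0.333

With N identical shields there are N+1 = 3 gaps in series, each with the same radiative resistance, so the flux falls to 1/(N+1) of its unshielded value.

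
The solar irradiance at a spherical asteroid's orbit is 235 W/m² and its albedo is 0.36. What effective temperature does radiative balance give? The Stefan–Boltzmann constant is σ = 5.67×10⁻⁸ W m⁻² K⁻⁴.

T ≈ 160 K

Power absorbed = (1−a)S·πR²; power emitted = 4πR²σT⁴. Equating and cancelling πR²:
T = ((1−a)S / 4σ)^(1/4) = (150 / (4 × 5.67×10⁻⁸))^(1/4) = (6.63×10^8)^(1/4).
T = 160 K.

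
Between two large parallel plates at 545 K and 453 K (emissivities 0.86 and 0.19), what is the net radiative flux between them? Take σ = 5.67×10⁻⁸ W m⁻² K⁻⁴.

q ≈ 482 W/m²

For two large parallel gray plates, q = σ(T₁⁴ − T₂⁴) / (1/ε₁ + 1/ε₂ − 1).
1/ε₁ + 1/ε₂ − 1 = 1/0.86 + 1/0.19 − 1 = 5.426.
T₁⁴ − T₂⁴ = 8.82×10^10 − 4.21×10^10 = 4.61×10^10 K⁴.
q = 5.67×10⁻⁸ × 4.61×10^10 / 5.426 = 482 W/m².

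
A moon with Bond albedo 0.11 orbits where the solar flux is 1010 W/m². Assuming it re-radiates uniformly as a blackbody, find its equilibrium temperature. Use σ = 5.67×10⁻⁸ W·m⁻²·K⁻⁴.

T ≈ 251 K

Power absorbed = (1−a)S·πR²; power emitted = 4πR²σT⁴. Equating and cancelling πR²:
T = ((1−a)S / 4σ)^(1/4) = (899 / (4 × 5.67×10⁻⁸))^(1/4) = (3.96×10^9)^(1/4).
T = 251 K.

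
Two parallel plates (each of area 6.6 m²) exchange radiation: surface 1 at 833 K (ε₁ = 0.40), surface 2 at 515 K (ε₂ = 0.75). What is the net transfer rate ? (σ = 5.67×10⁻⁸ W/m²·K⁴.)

For two large parallel gray plates, q = σ(T₁⁴ − T₂⁴) / (1/ε₁ + 1/ε₂ − 1).
1/ε₁ + 1/ε₂ − 1 = 1/0.40 + 1/0.75 − 1 = 2.833.
T₁⁴ − T₂⁴ = 4.81×10^11 − 7.03×10^10 = 4.11×10^11 K⁴.
q = 5.67×10⁻⁸ × 4.11×10^11 / 2.833 = 8230 W/m².
Q = q·A = 8230 × 6.6 = 54300 W.

Q ≈ 54300 W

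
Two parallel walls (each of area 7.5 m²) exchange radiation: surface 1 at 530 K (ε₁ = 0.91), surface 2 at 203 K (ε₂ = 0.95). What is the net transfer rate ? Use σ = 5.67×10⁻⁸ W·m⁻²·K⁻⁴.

Q ≈ 28500 W

For two large parallel gray plates, q = σ(T₁⁴ − T₂⁴) / (1/ε₁ + 1/ε₂ − 1).
1/ε₁ + 1/ε₂ − 1 = 1/0.91 + 1/0.95 − 1 = 1.152.
T₁⁴ − T₂⁴ = 7.89×10^10 − 1.70×10^9 = 7.72×10^10 K⁴.
q = 5.67×10⁻⁸ × 7.72×10^10 / 1.152 = 3800 W/m².
Q = q·A = 3800 × 7.5 = 28500 W.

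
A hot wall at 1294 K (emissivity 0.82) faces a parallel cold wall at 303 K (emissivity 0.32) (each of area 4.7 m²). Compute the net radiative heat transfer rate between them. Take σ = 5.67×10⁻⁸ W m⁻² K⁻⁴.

Q ≈ 2.23×10^5 W

For two large parallel gray plates, q = σ(T₁⁴ − T₂⁴) / (1/ε₁ + 1/ε₂ − 1).
1/ε₁ + 1/ε₂ − 1 = 1/0.82 + 1/0.32 − 1 = 3.345.
T₁⁴ − T₂⁴ = 2.80×10^12 − 8.43×10^9 = 2.80×10^12 K⁴.
q = 5.67×10⁻⁸ × 2.80×10^12 / 3.345 = 47400 W/m².
Q = q·A = 47400 × 4.7 = 2.23×10^5 W.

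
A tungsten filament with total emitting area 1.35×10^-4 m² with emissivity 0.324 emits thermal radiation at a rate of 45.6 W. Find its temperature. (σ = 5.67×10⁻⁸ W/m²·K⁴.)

T ≈ 2070 K

From P = εσAT⁴, T = (P / εσA)^(1/4) = (45.6 / (0.324 × 5.67×10⁻⁸ × 1.35×10^-4))^(1/4).
T = (1.84×10^13)^(1/4) = 2070 K.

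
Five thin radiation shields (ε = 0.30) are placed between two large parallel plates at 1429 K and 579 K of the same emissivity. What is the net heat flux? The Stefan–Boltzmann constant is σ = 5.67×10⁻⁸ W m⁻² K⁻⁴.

Each of the 6 gaps contributes resistance (2/ε − 1) = 2/0.30 − 1 = 5.667; total = 34.00.
q = σ(T₁⁴ − T₂⁴) / 34.00 = 5.67×10⁻⁸ × 4.06×10^12 / 34.00 = 6770 W/m².

q ≈ 6770 W/m²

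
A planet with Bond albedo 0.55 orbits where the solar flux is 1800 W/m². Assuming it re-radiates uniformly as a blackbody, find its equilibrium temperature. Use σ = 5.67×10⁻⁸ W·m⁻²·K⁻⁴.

Power absorbed = (1−a)S·πR²; power emitted = 4πR²σT⁴. Equating and cancelling πR²:
T = ((1−a)S / 4σ)^(1/4) = (810 / (4 × 5.67×10⁻⁸))^(1/4) = (3.57×10^9)^(1/4).
T = 244 K.

T ≈ 244 K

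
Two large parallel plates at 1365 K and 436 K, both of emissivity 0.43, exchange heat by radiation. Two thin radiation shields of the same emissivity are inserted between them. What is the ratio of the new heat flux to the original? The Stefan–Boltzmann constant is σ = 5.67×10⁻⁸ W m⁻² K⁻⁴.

ratio ≈ 0.333

With N identical shields there are N+1 = 3 gaps in series, each with the same radiative resistance, so the flux falls to 1/(N+1) of its unshielded value.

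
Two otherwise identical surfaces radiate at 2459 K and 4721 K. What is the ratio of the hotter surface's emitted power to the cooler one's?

P ∝ T⁴, so the ratio is (4721/2459)⁴ = (1.920)⁴ = 13.6.

ratio ≈ 13.6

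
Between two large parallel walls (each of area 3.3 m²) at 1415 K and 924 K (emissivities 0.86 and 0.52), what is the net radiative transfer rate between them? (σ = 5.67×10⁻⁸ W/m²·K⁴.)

For two large parallel gray plates, q = σ(T₁⁴ − T₂⁴) / (1/ε₁ + 1/ε₂ − 1).
1/ε₁ + 1/ε₂ − 1 = 1/0.86 + 1/0.52 − 1 = 2.086.
T₁⁴ − T₂⁴ = 4.01×10^12 − 7.29×10^11 = 3.28×10^12 K⁴.
q = 5.67×10⁻⁸ × 3.28×10^12 / 2.086 = 89200 W/m².
Q = q·A = 89200 × 3.3 = 2.94×10^5 W.

Q ≈ 2.94×10^5 W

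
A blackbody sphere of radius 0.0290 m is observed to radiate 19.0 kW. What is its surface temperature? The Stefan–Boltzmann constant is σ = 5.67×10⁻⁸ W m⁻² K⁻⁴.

T ≈ 2370 K

A = 4πr² = 4π × (0.0290)² = 0.0106 m².
From P = σAT⁴, T = (P / σA)^(1/4) = (19000 / (5.67×10⁻⁸ × 0.0106))^(1/4).
T = (3.17×10^13)^(1/4) = 2370 K.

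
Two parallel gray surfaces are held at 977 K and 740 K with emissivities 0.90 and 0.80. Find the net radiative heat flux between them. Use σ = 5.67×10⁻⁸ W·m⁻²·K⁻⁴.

q ≈ 25500 W/m²

For two large parallel gray plates, q = σ(T₁⁴ − T₂⁴) / (1/ε₁ + 1/ε₂ − 1).
1/ε₁ + 1/ε₂ − 1 = 1/0.90 + 1/0.80 − 1 = 1.361.
T₁⁴ − T₂⁴ = 9.11×10^11 − 3.00×10^11 = 6.11×10^11 K⁴.
q = 5.67×10⁻⁸ × 6.11×10^11 / 1.361 = 25500 W/m².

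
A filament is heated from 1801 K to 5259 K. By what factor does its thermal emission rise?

P ∝ T⁴, so the ratio is (5259/1801)⁴ = (2.920)⁴ = 72.7.

ratio ≈ 72.7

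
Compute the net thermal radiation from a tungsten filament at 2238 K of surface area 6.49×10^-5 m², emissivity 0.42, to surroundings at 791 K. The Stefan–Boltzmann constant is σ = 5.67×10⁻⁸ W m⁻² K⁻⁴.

Q ≈ 38.2 W

Q = εσA(T⁴ − T_s⁴). T⁴ − T_s⁴ = (2238)⁴ − (791)⁴ = 2.51×10^13 − 3.91×10^11 = 2.47×10^13 K⁴.
Q = 0.42 × 5.67×10⁻⁸ × 6.49×10^-5 × 2.47×10^13 = 38.2 W.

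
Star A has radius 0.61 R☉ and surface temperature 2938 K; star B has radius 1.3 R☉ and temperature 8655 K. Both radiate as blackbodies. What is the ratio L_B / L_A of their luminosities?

L = 4πR²σT⁴ ∝ R²T⁴, so L_B/L_A = (1.3/0.61)² × (8655/2938)⁴ = 4.54 × 75.3 = 342.

L_B/L_A ≈ 342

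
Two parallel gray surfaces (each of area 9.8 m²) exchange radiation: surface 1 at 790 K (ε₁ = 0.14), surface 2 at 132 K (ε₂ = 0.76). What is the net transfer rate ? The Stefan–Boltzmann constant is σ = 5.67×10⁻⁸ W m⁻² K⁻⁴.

Q ≈ 29000 W

For two large parallel gray plates, q = σ(T₁⁴ − T₂⁴) / (1/ε₁ + 1/ε₂ − 1).
1/ε₁ + 1/ε₂ − 1 = 1/0.14 + 1/0.76 − 1 = 7.459.
T₁⁴ − T₂⁴ = 3.90×10^11 − 3.04×10^8 = 3.89×10^11 K⁴.
q = 5.67×10⁻⁸ × 3.89×10^11 / 7.459 = 2960 W/m².
Q = q·A = 2960 × 9.8 = 29000 W.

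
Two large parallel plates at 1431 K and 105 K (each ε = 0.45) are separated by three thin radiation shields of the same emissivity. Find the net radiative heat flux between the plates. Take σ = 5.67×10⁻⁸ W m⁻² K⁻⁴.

Each of the 4 gaps contributes resistance (2/ε − 1) = 2/0.45 − 1 = 3.444; total = 13.78.
q = σ(T₁⁴ − T₂⁴) / 13.78 = 5.67×10⁻⁸ × 4.19×10^12 / 13.78 = 17300 W/m².

q ≈ 17300 W/m²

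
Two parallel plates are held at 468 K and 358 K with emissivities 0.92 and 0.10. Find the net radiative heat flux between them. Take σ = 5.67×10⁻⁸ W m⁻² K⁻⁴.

For two large parallel gray plates, q = σ(T₁⁴ − T₂⁴) / (1/ε₁ + 1/ε₂ − 1).
1/ε₁ + 1/ε₂ − 1 = 1/0.92 + 1/0.10 − 1 = 10.09.
T₁⁴ − T₂⁴ = 4.80×10^10 − 1.64×10^10 = 3.15×10^10 K⁴.
q = 5.67×10⁻⁸ × 3.15×10^10 / 10.09 = 177 W/m².

q ≈ 177 W/m²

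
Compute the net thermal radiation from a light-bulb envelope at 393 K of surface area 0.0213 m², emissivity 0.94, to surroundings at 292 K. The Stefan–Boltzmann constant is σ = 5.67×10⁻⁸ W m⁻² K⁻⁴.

Q = εσA(T⁴ − T_s⁴). T⁴ − T_s⁴ = (393)⁴ − (292)⁴ = 2.39×10^10 − 7.27×10^9 = 1.66×10^10 K⁴.
Q = 0.94 × 5.67×10⁻⁸ × 0.0213 × 1.66×10^10 = 18.8 W.

Q ≈ 18.8 W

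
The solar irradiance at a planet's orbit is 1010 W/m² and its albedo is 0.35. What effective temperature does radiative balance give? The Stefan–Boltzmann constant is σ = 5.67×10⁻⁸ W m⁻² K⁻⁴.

T ≈ 232 K

Power absorbed = (1−a)S·πR²; power emitted = 4πR²σT⁴. Equating and cancelling πR²:
T = ((1−a)S / 4σ)^(1/4) = (656 / (4 × 5.67×10⁻⁸))^(1/4) = (2.89×10^9)^(1/4).
T = 232 K.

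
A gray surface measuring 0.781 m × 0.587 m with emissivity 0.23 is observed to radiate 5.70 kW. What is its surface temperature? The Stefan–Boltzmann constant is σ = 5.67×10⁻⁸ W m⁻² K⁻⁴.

A = 0.781 × 0.587 = 0.458 m².
From P = εσAT⁴, T = (P / εσA)^(1/4) = (5700 / (0.23 × 5.67×10⁻⁸ × 0.458))^(1/4).
T = (9.53×10^11)^(1/4) = 988 K.

T ≈ 988 K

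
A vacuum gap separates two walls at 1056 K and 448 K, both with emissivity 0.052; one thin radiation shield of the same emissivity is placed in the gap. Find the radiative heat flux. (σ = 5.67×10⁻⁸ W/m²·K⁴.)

q ≈ 911 W/m²

Each of the 2 gaps contributes resistance (2/ε − 1) = 2/0.052 − 1 = 37.46; total = 74.92.
q = σ(T₁⁴ − T₂⁴) / 74.92 = 5.67×10⁻⁸ × 1.20×10^12 / 74.92 = 911 W/m².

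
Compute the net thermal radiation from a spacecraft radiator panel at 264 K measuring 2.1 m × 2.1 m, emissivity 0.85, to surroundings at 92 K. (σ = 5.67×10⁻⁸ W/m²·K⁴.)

A = 2.1 × 2.1 = 4.41 m².
Q = εσA(T⁴ − T_s⁴). T⁴ − T_s⁴ = (264)⁴ − (92)⁴ = 4.86×10^9 − 7.16×10^7 = 4.79×10^9 K⁴.
Q = 0.85 × 5.67×10⁻⁸ × 4.41 × 4.79×10^9 = 1020 W.

Q ≈ 1020 W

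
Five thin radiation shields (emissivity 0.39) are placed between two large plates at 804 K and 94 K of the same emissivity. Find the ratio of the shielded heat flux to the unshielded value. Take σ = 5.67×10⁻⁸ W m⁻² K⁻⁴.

With N identical shields there are N+1 = 6 gaps in series, each with the same radiative resistance, so the flux falls to 1/(N+1) of its unshielded value.

ratio ≈ 0.167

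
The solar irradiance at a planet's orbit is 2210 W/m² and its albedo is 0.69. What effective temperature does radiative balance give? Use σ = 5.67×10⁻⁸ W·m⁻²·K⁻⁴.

Power absorbed = (1−a)S·πR²; power emitted = 4πR²σT⁴. Equating and cancelling πR²:
T = ((1−a)S / 4σ)^(1/4) = (685 / (4 × 5.67×10⁻⁸))^(1/4) = (3.02×10^9)^(1/4).
T = 234 K.

T ≈ 234 K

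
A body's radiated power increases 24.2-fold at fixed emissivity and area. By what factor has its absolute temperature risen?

factor ≈ 2.22

P ∝ T⁴ ⇒ T ∝ P^(1/4), so T scales by (24.2)^(1/4) = 2.22.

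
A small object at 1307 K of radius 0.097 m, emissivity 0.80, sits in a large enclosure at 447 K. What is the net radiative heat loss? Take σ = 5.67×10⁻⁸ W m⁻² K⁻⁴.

Q ≈ 15400 W

A = 4πr² = 4π × (0.097)² = 0.118 m².
Q = εσA(T⁴ − T_s⁴). T⁴ − T_s⁴ = (1307)⁴ − (447)⁴ = 2.92×10^12 − 3.99×10^10 = 2.88×10^12 K⁴.
Q = 0.80 × 5.67×10⁻⁸ × 0.118 × 2.88×10^12 = 15400 W.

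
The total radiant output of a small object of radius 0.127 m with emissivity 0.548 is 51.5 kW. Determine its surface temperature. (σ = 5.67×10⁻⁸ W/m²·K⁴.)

A = 4πr² = 4π × (0.127)² = 0.203 m².
From P = εσAT⁴, T = (P / εσA)^(1/4) = (51500 / (0.548 × 5.67×10⁻⁸ × 0.203))^(1/4).
T = (8.18×10^12)^(1/4) = 1690 K.

T ≈ 1690 K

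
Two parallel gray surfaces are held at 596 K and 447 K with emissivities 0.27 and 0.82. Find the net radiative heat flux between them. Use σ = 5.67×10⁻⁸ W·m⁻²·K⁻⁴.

For two large parallel gray plates, q = σ(T₁⁴ − T₂⁴) / (1/ε₁ + 1/ε₂ − 1).
1/ε₁ + 1/ε₂ − 1 = 1/0.27 + 1/0.82 − 1 = 3.923.
T₁⁴ − T₂⁴ = 1.26×10^11 − 3.99×10^10 = 8.63×10^10 K⁴.
q = 5.67×10⁻⁸ × 8.63×10^10 / 3.923 = 1250 W/m².

q ≈ 1250 W/m²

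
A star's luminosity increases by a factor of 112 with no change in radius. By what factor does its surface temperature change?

factor ≈ 3.25

P ∝ T⁴ ⇒ T ∝ P^(1/4), so T scales by (112)^(1/4) = 3.25.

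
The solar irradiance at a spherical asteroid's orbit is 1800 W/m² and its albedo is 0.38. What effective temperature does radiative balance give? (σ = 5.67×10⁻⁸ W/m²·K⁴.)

Power absorbed = (1−a)S·πR²; power emitted = 4πR²σT⁴. Equating and cancelling πR²:
T = ((1−a)S / 4σ)^(1/4) = (1120 / (4 × 5.67×10⁻⁸))^(1/4) = (4.92×10^9)^(1/4).
T = 265 K.

T ≈ 265 K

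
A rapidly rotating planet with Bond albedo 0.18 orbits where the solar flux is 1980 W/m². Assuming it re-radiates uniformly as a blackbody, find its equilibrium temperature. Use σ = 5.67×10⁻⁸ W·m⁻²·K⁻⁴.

Power absorbed = (1−a)S·πR²; power emitted = 4πR²σT⁴. Equating and cancelling πR²:
T = ((1−a)S / 4σ)^(1/4) = (1620 / (4 × 5.67×10⁻⁸))^(1/4) = (7.16×10^9)^(1/4).
T = 291 K.

T ≈ 291 K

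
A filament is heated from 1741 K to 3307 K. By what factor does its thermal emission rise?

P ∝ T⁴, so the ratio is (3307/1741)⁴ = (1.899)⁴ = 13.0.

ratio ≈ 13.0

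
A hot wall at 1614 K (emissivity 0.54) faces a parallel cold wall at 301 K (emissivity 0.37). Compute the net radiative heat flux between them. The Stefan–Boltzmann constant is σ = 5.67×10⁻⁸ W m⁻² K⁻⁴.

For two large parallel gray plates, q = σ(T₁⁴ − T₂⁴) / (1/ε₁ + 1/ε₂ − 1).
1/ε₁ + 1/ε₂ − 1 = 1/0.54 + 1/0.37 − 1 = 3.555.
T₁⁴ − T₂⁴ = 6.79×10^12 − 8.21×10^9 = 6.78×10^12 K⁴.
q = 5.67×10⁻⁸ × 6.78×10^12 / 3.555 = 1.08×10^5 W/m².

q ≈ 1.08×10^5 W/m²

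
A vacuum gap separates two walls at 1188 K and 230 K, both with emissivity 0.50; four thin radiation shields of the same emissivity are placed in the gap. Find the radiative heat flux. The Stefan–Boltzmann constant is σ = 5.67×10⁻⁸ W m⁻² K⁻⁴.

Each of the 5 gaps contributes resistance (2/ε − 1) = 2/0.50 − 1 = 3.000; total = 15.00.
q = σ(T₁⁴ − T₂⁴) / 15.00 = 5.67×10⁻⁸ × 1.99×10^12 / 15.00 = 7520 W/m².

q ≈ 7520 W/m²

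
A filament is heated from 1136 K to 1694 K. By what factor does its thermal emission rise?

P ∝ T⁴, so the ratio is (1694/1136)⁴ = (1.491)⁴ = 4.94.

ratio ≈ 4.94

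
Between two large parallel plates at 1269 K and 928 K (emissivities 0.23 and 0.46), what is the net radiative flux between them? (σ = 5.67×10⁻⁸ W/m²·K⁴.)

For two large parallel gray plates, q = σ(T₁⁴ − T₂⁴) / (1/ε₁ + 1/ε₂ − 1).
1/ε₁ + 1/ε₂ − 1 = 1/0.23 + 1/0.46 − 1 = 5.522.
T₁⁴ − T₂⁴ = 2.59×10^12 − 7.42×10^11 = 1.85×10^12 K⁴.
q = 5.67×10⁻⁸ × 1.85×10^12 / 5.522 = 19000 W/m².

q ≈ 19000 W/m²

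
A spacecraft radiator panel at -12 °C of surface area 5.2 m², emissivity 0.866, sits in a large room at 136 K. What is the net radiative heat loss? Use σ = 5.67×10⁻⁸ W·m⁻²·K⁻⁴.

Q ≈ 1100 W

Convert: -12 °C = 261 K.
Q = εσA(T⁴ − T_s⁴). T⁴ − T_s⁴ = (261)⁴ − (136)⁴ = 4.64×10^9 − 3.42×10^8 = 4.30×10^9 K⁴.
Q = 0.866 × 5.67×10⁻⁸ × 5.20 × 4.30×10^9 = 1100 W.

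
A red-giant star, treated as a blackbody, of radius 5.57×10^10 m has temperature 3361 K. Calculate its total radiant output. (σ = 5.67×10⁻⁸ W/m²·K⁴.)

P ≈ 2.82×10^29 W

A = 4πr² = 4π × (5.57×10^10)² = 3.90×10^22 m².
P = σAT⁴ = 5.67×10⁻⁸ × 3.90×10^22 × (3361)⁴ = 5.67×10⁻⁸ × 3.90×10^22 × 1.28×10^14.
P = 2.82×10^29 W.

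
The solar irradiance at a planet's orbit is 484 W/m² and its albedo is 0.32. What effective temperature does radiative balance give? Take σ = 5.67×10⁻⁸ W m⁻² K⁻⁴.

T ≈ 195 K

Power absorbed = (1−a)S·πR²; power emitted = 4πR²σT⁴. Equating and cancelling πR²:
T = ((1−a)S / 4σ)^(1/4) = (329 / (4 × 5.67×10⁻⁸))^(1/4) = (1.45×10^9)^(1/4).
T = 195 K.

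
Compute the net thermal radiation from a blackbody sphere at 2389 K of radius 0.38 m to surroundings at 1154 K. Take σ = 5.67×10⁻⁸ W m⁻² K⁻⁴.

Q ≈ 3.17×10^6 W

A = 4πr² = 4π × (0.38)² = 1.81 m².
Q = σA(T⁴ − T_s⁴). T⁴ − T_s⁴ = (2389)⁴ − (1154)⁴ = 3.26×10^13 − 1.77×10^12 = 3.08×10^13 K⁴.
Q = 5.67×10⁻⁸ × 1.81 × 3.08×10^13 = 3.17×10^6 W.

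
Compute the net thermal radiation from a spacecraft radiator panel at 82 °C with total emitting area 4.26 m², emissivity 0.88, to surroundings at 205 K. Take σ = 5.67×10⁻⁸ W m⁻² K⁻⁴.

Convert: 82 °C = 355 K.
Q = εσA(T⁴ − T_s⁴). T⁴ − T_s⁴ = (355)⁴ − (205)⁴ = 1.59×10^10 − 1.77×10^9 = 1.41×10^10 K⁴.
Q = 0.88 × 5.67×10⁻⁸ × 4.26 × 1.41×10^10 = 3000 W.

Q ≈ 3000 W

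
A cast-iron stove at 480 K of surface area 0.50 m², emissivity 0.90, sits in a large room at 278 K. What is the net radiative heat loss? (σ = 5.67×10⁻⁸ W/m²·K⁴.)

Q ≈ 1200 W

Q = εσA(T⁴ − T_s⁴). T⁴ − T_s⁴ = (480)⁴ − (278)⁴ = 5.31×10^10 − 5.97×10^9 = 4.71×10^10 K⁴.
Q = 0.90 × 5.67×10⁻⁸ × 0.500 × 4.71×10^10 = 1200 W.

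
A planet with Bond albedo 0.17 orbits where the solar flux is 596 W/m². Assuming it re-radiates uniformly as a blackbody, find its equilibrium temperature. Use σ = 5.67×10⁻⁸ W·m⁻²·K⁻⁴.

T ≈ 216 K

Power absorbed = (1−a)S·πR²; power emitted = 4πR²σT⁴. Equating and cancelling πR²:
T = ((1−a)S / 4σ)^(1/4) = (495 / (4 × 5.67×10⁻⁸))^(1/4) = (2.18×10^9)^(1/4).
T = 216 K.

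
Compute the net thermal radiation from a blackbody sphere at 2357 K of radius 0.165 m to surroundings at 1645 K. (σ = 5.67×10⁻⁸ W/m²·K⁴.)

A = 4πr² = 4π × (0.165)² = 0.342 m².
Q = σA(T⁴ − T_s⁴). T⁴ − T_s⁴ = (2357)⁴ − (1645)⁴ = 3.09×10^13 − 7.32×10^12 = 2.35×10^13 K⁴.
Q = 5.67×10⁻⁸ × 0.342 × 2.35×10^13 = 4.57×10^5 W.

Q ≈ 4.57×10^5 W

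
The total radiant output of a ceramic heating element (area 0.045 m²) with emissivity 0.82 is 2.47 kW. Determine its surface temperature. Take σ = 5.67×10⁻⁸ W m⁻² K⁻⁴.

From P = εσAT⁴, T = (P / εσA)^(1/4) = (2470 / (0.82 × 5.67×10⁻⁸ × 0.0450))^(1/4).
T = (1.18×10^12)^(1/4) = 1040 K.

T ≈ 1040 K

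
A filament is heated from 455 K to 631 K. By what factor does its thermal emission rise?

ratio ≈ 3.70

P ∝ T⁴, so the ratio is (631/455)⁴ = (1.387)⁴ = 3.70.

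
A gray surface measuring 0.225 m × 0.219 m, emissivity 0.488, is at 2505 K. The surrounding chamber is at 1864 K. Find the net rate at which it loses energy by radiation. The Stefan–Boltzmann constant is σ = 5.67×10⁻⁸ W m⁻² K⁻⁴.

A = 0.225 × 0.219 = 0.0493 m².
Q = εσA(T⁴ − T_s⁴). T⁴ − T_s⁴ = (2505)⁴ − (1864)⁴ = 3.94×10^13 − 1.21×10^13 = 2.73×10^13 K⁴.
Q = 0.488 × 5.67×10⁻⁸ × 0.0493 × 2.73×10^13 = 37200 W.

Q ≈ 37200 W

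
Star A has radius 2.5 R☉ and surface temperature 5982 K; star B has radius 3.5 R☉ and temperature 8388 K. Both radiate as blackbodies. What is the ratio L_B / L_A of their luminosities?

L_B/L_A ≈ 7.58

L = 4πR²σT⁴ ∝ R²T⁴, so L_B/L_A = (3.5/2.5)² × (8388/5982)⁴ = 1.96 × 3.87 = 7.58.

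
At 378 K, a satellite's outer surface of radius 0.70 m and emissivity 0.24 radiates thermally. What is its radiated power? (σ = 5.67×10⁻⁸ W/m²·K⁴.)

A = 4πr² = 4π × (0.70)² = 6.16 m².
Stefan–Boltzmann: P = εσAT⁴ = 0.24 × 5.67×10⁻⁸ × 6.16 × (378)⁴ = 0.24 × 5.67×10⁻⁸ × 6.16 × 2.04×10^10.
P = 1710 W.

P ≈ 1710 W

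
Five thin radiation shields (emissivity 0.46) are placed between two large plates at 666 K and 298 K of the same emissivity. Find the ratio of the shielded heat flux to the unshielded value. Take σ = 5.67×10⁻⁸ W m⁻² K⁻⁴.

ratio ≈ 0.167

With N identical shields there are N+1 = 6 gaps in series, each with the same radiative resistance, so the flux falls to 1/(N+1) of its unshielded value.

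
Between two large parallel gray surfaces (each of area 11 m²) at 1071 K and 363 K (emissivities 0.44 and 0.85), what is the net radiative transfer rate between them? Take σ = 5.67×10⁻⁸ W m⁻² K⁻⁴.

Q ≈ 3.31×10^5 W

For two large parallel gray plates, q = σ(T₁⁴ − T₂⁴) / (1/ε₁ + 1/ε₂ − 1).
1/ε₁ + 1/ε₂ − 1 = 1/0.44 + 1/0.85 − 1 = 2.449.
T₁⁴ − T₂⁴ = 1.32×10^12 − 1.74×10^10 = 1.30×10^12 K⁴.
q = 5.67×10⁻⁸ × 1.30×10^12 / 2.449 = 30100 W/m².
Q = q·A = 30100 × 11 = 3.31×10^5 W.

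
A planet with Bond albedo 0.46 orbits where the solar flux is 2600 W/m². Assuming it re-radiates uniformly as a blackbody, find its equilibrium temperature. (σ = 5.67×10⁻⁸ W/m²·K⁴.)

T ≈ 280 K

Power absorbed = (1−a)S·πR²; power emitted = 4πR²σT⁴. Equating and cancelling πR²:
T = ((1−a)S / 4σ)^(1/4) = (1400 / (4 × 5.67×10⁻⁸))^(1/4) = (6.19×10^9)^(1/4).
T = 280 K.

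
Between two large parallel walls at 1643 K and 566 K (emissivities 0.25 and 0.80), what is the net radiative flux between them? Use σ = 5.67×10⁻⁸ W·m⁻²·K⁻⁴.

For two large parallel gray plates, q = σ(T₁⁴ − T₂⁴) / (1/ε₁ + 1/ε₂ − 1).
1/ε₁ + 1/ε₂ − 1 = 1/0.25 + 1/0.80 − 1 = 4.250.
T₁⁴ − T₂⁴ = 7.29×10^12 − 1.03×10^11 = 7.18×10^12 K⁴.
q = 5.67×10⁻⁸ × 7.18×10^12 / 4.250 = 95800 W/m².

q ≈ 95800 W/m²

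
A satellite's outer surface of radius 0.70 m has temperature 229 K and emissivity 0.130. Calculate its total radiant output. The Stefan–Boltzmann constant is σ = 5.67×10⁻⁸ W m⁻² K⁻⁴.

P ≈ 125 W

A = 4πr² = 4π × (0.70)² = 6.16 m².
Stefan–Boltzmann: P = εσAT⁴ = 0.130 × 5.67×10⁻⁸ × 6.16 × (229)⁴ = 0.130 × 5.67×10⁻⁸ × 6.16 × 2.75×10^9.
P = 125 W.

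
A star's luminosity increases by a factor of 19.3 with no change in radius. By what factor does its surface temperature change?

P ∝ T⁴ ⇒ T ∝ P^(1/4), so T scales by (19.3)^(1/4) = 2.10.

factor ≈ 2.10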